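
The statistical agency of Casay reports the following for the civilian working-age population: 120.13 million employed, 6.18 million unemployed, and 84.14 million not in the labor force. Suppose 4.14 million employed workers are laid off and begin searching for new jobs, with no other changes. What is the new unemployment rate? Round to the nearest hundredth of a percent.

New unemployment rate ≈ 8.17%.

Initially, labor force = 120.13 + 6.18 = 126.31 million, so u = 6.18/126.31 = 4.89%.
After the change, employed falls and unemployed rises by 4.14; labor force unchanged → E = 115.99, U = 10.32, labor force = 126.31 million.
New unemployment rate = 10.32 / 126.31 = 8.17%.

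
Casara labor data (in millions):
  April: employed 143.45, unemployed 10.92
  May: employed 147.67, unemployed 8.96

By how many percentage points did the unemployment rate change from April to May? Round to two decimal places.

The unemployment rate changed by −1.35 percentage points.

April: labor force = 143.45 + 10.92 = 154.37; u = 10.92/154.37 = 7.07%.
May: labor force = 147.67 + 8.96 = 156.63; u = 8.96/156.63 = 5.72%.
Change = 5.72% − 7.07% = −1.35 pp.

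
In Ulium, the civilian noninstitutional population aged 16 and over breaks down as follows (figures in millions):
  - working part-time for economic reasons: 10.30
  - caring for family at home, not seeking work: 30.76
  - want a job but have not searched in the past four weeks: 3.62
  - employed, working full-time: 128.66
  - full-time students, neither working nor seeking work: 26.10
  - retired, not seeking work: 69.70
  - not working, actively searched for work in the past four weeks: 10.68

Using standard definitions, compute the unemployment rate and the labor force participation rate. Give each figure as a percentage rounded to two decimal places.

Unemployment rate ≈ 7.14%; labor force participation rate ≈ 53.48%.

Employed = 10.30 + 128.66 = 138.96 million (anyone who worked, including part-time for economic reasons, counts as employed).
Unemployed = 10.68 million.
Labor force = 138.96 + 10.68 = 149.64 million.
Not in labor force = 30.76 + 3.62 + 26.10 + 69.70 = 130.18 million (those not working and not actively searching are outside the labor force — including those who want a job but have given up searching).
Civilian working-age population = 149.64 + 130.18 = 279.82 million.
Unemployment rate = 10.68 / 149.64 = 7.14%.
Labor force participation rate = 149.64 / 279.82 = 53.48%.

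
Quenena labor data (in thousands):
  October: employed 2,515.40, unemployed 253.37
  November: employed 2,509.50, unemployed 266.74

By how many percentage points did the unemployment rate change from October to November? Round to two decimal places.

October: labor force = 2,515.40 + 253.37 = 2,768.77; u = 253.37/2,768.77 = 9.15%.
November: labor force = 2,509.50 + 266.74 = 2,776.24; u = 266.74/2,776.24 = 9.61%.
Change = 9.61% − 9.15% = +0.46 pp.

The unemployment rate changed by +0.46 percentage points.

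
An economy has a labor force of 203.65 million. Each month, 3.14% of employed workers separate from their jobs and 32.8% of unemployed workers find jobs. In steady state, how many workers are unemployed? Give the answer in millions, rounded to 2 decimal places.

About 17.79 million are unemployed in steady state.

Steady-state unemployment rate u* = s/(s+f) = 3.14/(3.14+32.8) = 0.087368.
Unemployed = u* × labor force = 0.087368 × 203.65 ≈ 17.79 million.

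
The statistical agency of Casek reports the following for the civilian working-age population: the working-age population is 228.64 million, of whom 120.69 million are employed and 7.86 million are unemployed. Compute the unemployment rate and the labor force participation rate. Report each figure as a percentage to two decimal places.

Unemployment rate ≈ 6.11%; labor force participation rate ≈ 56.22%.

Labor force = employed + unemployed = 120.69 + 7.86 = 128.55 million.
Unemployment rate = 7.86 / 128.55 = 6.11%.
Labor force participation rate = 128.55 / 228.64 = 56.22%.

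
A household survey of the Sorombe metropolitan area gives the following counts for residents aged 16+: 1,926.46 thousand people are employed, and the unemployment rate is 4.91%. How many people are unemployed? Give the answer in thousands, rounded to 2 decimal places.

About 99.47 thousand are unemployed.

Let U be the number unemployed. The labor force is E + U, and U/(E+U) = 0.0491.
So U = 0.0491 × 1,926.46 / (1 − 0.0491) = 94.5892 / 0.9509 ≈ 99.47 thousand.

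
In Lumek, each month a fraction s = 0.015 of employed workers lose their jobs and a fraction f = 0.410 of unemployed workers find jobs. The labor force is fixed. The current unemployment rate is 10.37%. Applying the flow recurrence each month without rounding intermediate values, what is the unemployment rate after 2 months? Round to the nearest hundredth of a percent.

With a fixed labor force, u_{t+1} = u_t + s·(1−u_t) − f·u_t = u_t·(1−s−f) + s.
Here 1−s−f = 0.575 and s = 0.015.
u_1 = 0.103700 × 0.575 + 0.015 = 0.074627.
u_2 = 0.074627 × 0.575 + 0.015 = 0.057911.

Unemployment rate after two months ≈ 5.79%.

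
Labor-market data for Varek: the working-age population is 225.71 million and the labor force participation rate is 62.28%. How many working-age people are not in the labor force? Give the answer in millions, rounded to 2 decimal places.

About 85.14 million are not in the labor force.

Share not in the labor force = 1 − 0.6228 = 0.3772.
Not in labor force = 0.3772 × 225.71 ≈ 85.14 million.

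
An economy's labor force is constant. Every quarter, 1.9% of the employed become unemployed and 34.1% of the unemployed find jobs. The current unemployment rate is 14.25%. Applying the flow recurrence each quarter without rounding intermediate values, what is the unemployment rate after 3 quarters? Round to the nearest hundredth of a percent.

With a fixed labor force, u_{t+1} = u_t + s·(1−u_t) − f·u_t = u_t·(1−s−f) + s.
Here 1−s−f = 0.640 and s = 0.019.
u_1 = 0.142500 × 0.640 + 0.019 = 0.110200.
u_2 = 0.110200 × 0.640 + 0.019 = 0.089528.
u_3 = 0.089528 × 0.640 + 0.019 = 0.076298.

Unemployment rate after three quarters ≈ 7.63%.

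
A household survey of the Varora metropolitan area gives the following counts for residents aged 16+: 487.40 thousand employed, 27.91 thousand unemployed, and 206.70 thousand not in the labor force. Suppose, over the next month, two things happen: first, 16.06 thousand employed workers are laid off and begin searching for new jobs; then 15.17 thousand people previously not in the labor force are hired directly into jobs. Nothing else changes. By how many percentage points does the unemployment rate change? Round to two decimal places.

Initially, labor force = 487.40 + 27.91 = 515.31 thousand, so u = 27.91/515.31 = 5.42%.
After the first change, employed falls and unemployed rises by 16.06; labor force unchanged → E = 471.34, U = 43.97, labor force = 515.31 thousand.
After the second change, employed and labor force both rise by 15.17; unemployed unchanged → E = 486.51, U = 43.97, labor force = 530.48 thousand.
New unemployment rate = 43.97 / 530.48 = 8.29%.
Change = 8.29% − 5.42% = +2.87 percentage points.

The unemployment rate changes by +2.87 percentage points.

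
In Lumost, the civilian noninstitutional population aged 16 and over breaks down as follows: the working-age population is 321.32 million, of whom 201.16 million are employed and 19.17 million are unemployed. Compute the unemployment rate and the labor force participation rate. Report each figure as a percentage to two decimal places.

Unemployment rate ≈ 8.70%; labor force participation rate ≈ 68.57%.

Labor force = employed + unemployed = 201.16 + 19.17 = 220.33 million.
Unemployment rate = 19.17 / 220.33 = 8.70%.
Labor force participation rate = 220.33 / 321.32 = 68.57%.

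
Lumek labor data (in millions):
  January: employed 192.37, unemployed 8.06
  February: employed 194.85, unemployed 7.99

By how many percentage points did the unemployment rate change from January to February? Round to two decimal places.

The unemployment rate changed by −0.08 percentage points.

January: labor force = 192.37 + 8.06 = 200.43; u = 8.06/200.43 = 4.02%.
February: labor force = 194.85 + 7.99 = 202.84; u = 7.99/202.84 = 3.94%.
Change = 3.94% − 4.02% = −0.08 pp.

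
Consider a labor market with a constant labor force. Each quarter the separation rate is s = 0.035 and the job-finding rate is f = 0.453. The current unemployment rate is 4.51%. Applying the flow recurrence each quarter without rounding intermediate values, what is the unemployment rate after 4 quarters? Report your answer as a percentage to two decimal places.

With a fixed labor force, u_{t+1} = u_t + s·(1−u_t) − f·u_t = u_t·(1−s−f) + s.
Here 1−s−f = 0.512 and s = 0.035.
u_1 = 0.045100 × 0.512 + 0.035 = 0.058091.
u_2 = 0.058091 × 0.512 + 0.035 = 0.064743.
u_3 = 0.064743 × 0.512 + 0.035 = 0.068148.
u_4 = 0.068148 × 0.512 + 0.035 = 0.069892.

Unemployment rate after four quarters ≈ 6.99%.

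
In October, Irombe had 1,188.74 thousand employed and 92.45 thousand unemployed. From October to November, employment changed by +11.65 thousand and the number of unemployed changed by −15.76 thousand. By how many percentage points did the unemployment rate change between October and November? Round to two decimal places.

October: labor force = 1,188.74 + 92.45 = 1,281.19; u = 92.45/1,281.19 = 7.22%.
November: labor force = 1,200.39 + 76.69 = 1,277.08; u = 76.69/1,277.08 = 6.01%.
Change = 6.01% − 7.22% = −1.21 pp.

The unemployment rate changed by −1.21 percentage points.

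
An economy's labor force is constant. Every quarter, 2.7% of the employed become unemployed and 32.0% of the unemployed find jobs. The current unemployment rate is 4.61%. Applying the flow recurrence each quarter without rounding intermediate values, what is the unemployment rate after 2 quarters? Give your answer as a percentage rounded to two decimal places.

Unemployment rate after two quarters ≈ 6.43%.

With a fixed labor force, u_{t+1} = u_t + s·(1−u_t) − f·u_t = u_t·(1−s−f) + s.
Here 1−s−f = 0.653 and s = 0.027.
u_1 = 0.046100 × 0.653 + 0.027 = 0.057103.
u_2 = 0.057103 × 0.653 + 0.027 = 0.064288.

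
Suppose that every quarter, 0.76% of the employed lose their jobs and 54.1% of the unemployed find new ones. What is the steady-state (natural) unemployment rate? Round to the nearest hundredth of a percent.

At steady state the flows balance: s·E = f·U, so U/(E+U) = s/(s+f).
u* = 0.76 / (0.76 + 54.1) = 0.76 / 54.86 = 1.39%.

Steady-state unemployment rate ≈ 1.39%.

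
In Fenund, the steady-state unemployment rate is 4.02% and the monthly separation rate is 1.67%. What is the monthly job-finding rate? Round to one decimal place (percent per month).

From u* = s/(s+f): f = s·(1−u)/u.
f = 1.67 × (1 − 0.0402) / 0.0402 = 1.6029 / 0.0402 ≈ 39.9% per month.

Job-finding rate ≈ 39.9% per month.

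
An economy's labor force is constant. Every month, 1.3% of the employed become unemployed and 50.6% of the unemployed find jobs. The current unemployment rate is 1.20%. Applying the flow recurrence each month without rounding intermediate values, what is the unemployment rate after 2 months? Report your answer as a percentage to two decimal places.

With a fixed labor force, u_{t+1} = u_t + s·(1−u_t) − f·u_t = u_t·(1−s−f) + s.
Here 1−s−f = 0.481 and s = 0.013.
u_1 = 0.012000 × 0.481 + 0.013 = 0.018772.
u_2 = 0.018772 × 0.481 + 0.013 = 0.022029.

Unemployment rate after two months ≈ 2.20%.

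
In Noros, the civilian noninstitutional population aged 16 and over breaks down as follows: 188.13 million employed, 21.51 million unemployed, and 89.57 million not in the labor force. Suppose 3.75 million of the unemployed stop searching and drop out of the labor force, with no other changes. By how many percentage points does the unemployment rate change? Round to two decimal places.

Initially, labor force = 188.13 + 21.51 = 209.64 million, so u = 21.51/209.64 = 10.26%.
After the change, unemployed and labor force both fall by 3.75 → E = 188.13, U = 17.76, labor force = 205.89 million.
New unemployment rate = 17.76 / 205.89 = 8.63%.
Change = 8.63% − 10.26% = −1.63 percentage points.

The unemployment rate changes by −1.63 percentage points.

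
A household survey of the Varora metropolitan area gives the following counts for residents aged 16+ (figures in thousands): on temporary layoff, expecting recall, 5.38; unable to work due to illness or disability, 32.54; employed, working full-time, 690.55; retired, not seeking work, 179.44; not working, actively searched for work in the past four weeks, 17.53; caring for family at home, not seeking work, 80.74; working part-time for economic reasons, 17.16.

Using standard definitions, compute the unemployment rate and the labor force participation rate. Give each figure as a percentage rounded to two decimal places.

Unemployment rate ≈ 3.14%; labor force participation rate ≈ 71.40%.

Employed = 690.55 + 17.16 = 707.71 thousand (anyone who worked, including part-time for economic reasons, counts as employed).
Unemployed = 5.38 + 17.53 = 22.91 thousand (jobless and actively searching, or on temporary layoff).
Labor force = 707.71 + 22.91 = 730.62 thousand.
Not in labor force = 32.54 + 179.44 + 80.74 = 292.72 thousand (those not working and not actively searching are outside the labor force).
Civilian working-age population = 730.62 + 292.72 = 1,023.34 thousand.
Unemployment rate = 22.91 / 730.62 = 3.14%.
Labor force participation rate = 730.62 / 1,023.34 = 71.40%.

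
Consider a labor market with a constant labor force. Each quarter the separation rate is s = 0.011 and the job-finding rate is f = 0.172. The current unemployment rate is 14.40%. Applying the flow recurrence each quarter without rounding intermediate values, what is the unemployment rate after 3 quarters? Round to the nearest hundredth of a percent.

Unemployment rate after three quarters ≈ 10.59%.

With a fixed labor force, u_{t+1} = u_t + s·(1−u_t) − f·u_t = u_t·(1−s−f) + s.
Here 1−s−f = 0.817 and s = 0.011.
u_1 = 0.144000 × 0.817 + 0.011 = 0.128648.
u_2 = 0.128648 × 0.817 + 0.011 = 0.116105.
u_3 = 0.116105 × 0.817 + 0.011 = 0.105858.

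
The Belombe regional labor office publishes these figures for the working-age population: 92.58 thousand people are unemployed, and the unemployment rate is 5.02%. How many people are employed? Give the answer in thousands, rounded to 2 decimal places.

Labor force = U / u = 92.58 / 0.0502 ≈ 1,844.22 thousand.
Employed = labor force − unemployed = 1,844.22 − 92.58 = 1,751.64 thousand.

About 1,751.64 thousand are employed.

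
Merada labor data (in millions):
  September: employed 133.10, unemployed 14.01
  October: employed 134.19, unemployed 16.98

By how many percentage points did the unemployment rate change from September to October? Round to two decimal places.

The unemployment rate changed by +1.71 percentage points.

September: labor force = 133.10 + 14.01 = 147.11; u = 14.01/147.11 = 9.52%.
October: labor force = 134.19 + 16.98 = 151.17; u = 16.98/151.17 = 11.23%.
Change = 11.23% − 9.52% = +1.71 pp.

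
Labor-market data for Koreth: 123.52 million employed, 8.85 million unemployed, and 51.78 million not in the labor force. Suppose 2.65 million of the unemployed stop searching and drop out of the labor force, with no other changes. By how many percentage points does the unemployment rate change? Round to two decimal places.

The unemployment rate changes by −1.91 percentage points.

Initially, labor force = 123.52 + 8.85 = 132.37 million, so u = 8.85/132.37 = 6.69%.
After the change, unemployed and labor force both fall by 2.65 → E = 123.52, U = 6.20, labor force = 129.72 million.
New unemployment rate = 6.20 / 129.72 = 4.78%.
Change = 4.78% − 6.69% = −1.91 percentage points.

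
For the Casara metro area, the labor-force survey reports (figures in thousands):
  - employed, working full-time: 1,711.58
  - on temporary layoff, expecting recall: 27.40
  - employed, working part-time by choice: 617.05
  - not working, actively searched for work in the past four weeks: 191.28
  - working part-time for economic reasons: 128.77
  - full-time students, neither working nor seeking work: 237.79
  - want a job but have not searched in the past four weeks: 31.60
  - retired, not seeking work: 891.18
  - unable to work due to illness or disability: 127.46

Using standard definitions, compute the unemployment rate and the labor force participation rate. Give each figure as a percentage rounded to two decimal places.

Unemployment rate ≈ 8.17%; labor force participation rate ≈ 67.51%.

Employed = 1,711.58 + 617.05 + 128.77 = 2,457.40 thousand (anyone who worked, including part-time for economic reasons, counts as employed).
Unemployed = 27.40 + 191.28 = 218.68 thousand (jobless and actively searching, or on temporary layoff).
Labor force = 2,457.40 + 218.68 = 2,676.08 thousand.
Not in labor force = 237.79 + 31.60 + 891.18 + 127.46 = 1,288.03 thousand (those not working and not actively searching are outside the labor force — including those who want a job but have given up searching).
Civilian working-age population = 2,676.08 + 1,288.03 = 3,964.11 thousand.
Unemployment rate = 218.68 / 2,676.08 = 8.17%.
Labor force participation rate = 2,676.08 / 3,964.11 = 67.51%.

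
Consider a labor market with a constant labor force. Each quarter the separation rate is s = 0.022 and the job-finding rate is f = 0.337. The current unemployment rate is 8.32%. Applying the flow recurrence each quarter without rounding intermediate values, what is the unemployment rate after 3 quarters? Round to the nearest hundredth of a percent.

Unemployment rate after three quarters ≈ 6.71%.

With a fixed labor force, u_{t+1} = u_t + s·(1−u_t) − f·u_t = u_t·(1−s−f) + s.
Here 1−s−f = 0.641 and s = 0.022.
u_1 = 0.083200 × 0.641 + 0.022 = 0.075331.
u_2 = 0.075331 × 0.641 + 0.022 = 0.070287.
u_3 = 0.070287 × 0.641 + 0.022 = 0.067054.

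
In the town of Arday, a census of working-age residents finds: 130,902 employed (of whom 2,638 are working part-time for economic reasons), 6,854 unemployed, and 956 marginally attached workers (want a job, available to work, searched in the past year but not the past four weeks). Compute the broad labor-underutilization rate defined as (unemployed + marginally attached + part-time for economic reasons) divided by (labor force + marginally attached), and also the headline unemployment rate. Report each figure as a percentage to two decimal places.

Labor force = 130,902 + 6,854 = 137,756.
Numerator = 6,854 + 956 + 2,638 = 10,448.
Denominator = 137,756 + 956 = 138,712.
Broad rate = 10,448 / 138,712 = 7.53%.
Headline unemployment rate = 6,854 / 137,756 = 4.98%.

Broad underutilization rate ≈ 7.53%; headline unemployment rate ≈ 4.98%.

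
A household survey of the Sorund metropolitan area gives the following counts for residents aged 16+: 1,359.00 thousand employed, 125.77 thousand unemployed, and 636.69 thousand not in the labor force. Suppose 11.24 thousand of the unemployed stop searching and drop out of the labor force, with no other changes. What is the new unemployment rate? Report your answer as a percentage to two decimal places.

New unemployment rate ≈ 7.77%.

Initially, labor force = 1,359.00 + 125.77 = 1,484.77 thousand, so u = 125.77/1,484.77 = 8.47%.
After the change, unemployed and labor force both fall by 11.24 → E = 1,359.00, U = 114.53, labor force = 1,473.53 thousand.
New unemployment rate = 114.53 / 1,473.53 = 7.77%.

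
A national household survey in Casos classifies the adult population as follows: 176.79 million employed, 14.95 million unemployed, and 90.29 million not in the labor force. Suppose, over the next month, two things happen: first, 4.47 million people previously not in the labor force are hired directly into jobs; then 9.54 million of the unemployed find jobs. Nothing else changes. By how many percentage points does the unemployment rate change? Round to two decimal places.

The unemployment rate changes by −5.04 percentage points.

Initially, labor force = 176.79 + 14.95 = 191.74 million, so u = 14.95/191.74 = 7.80%.
After the first change, employed and labor force both rise by 4.47; unemployed unchanged → E = 181.26, U = 14.95, labor force = 196.21 million.
After the second change, unemployed falls and employed rises by 9.54; labor force unchanged → E = 190.80, U = 5.41, labor force = 196.21 million.
New unemployment rate = 5.41 / 196.21 = 2.76%.
Change = 2.76% − 7.80% = −5.04 percentage points.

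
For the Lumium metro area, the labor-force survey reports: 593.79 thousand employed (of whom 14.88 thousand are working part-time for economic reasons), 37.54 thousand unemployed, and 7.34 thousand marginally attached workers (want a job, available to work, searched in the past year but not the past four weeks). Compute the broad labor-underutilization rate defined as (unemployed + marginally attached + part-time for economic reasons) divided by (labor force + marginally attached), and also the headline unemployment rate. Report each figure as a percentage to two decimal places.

Labor force = 593.79 + 37.54 = 631.33 thousand.
Numerator = 37.54 + 7.34 + 14.88 = 59.76 thousand.
Denominator = 631.33 + 7.34 = 638.67 thousand.
Broad rate = 59.76 / 638.67 = 9.36%.
Headline unemployment rate = 37.54 / 631.33 = 5.95%.

Broad underutilization rate ≈ 9.36%; headline unemployment rate ≈ 5.95%.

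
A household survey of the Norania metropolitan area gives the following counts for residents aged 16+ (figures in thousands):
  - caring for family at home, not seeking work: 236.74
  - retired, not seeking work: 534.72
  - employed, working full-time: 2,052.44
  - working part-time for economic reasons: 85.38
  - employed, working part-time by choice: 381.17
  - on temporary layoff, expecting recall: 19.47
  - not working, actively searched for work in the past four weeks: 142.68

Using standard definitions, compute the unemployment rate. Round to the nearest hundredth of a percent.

Unemployment rate ≈ 6.05%.

Employed = 2,052.44 + 85.38 + 381.17 = 2,518.99 thousand (anyone who worked, including part-time for economic reasons, counts as employed).
Unemployed = 19.47 + 142.68 = 162.15 thousand (jobless and actively searching, or on temporary layoff).
Labor force = 2,518.99 + 162.15 = 2,681.14 thousand.
Unemployment rate = 162.15 / 2,681.14 = 6.05%.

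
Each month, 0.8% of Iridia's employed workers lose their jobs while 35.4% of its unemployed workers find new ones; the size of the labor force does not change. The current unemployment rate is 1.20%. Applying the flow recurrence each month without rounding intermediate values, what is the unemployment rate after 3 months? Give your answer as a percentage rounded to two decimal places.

With a fixed labor force, u_{t+1} = u_t + s·(1−u_t) − f·u_t = u_t·(1−s−f) + s.
Here 1−s−f = 0.638 and s = 0.008.
u_1 = 0.012000 × 0.638 + 0.008 = 0.015656.
u_2 = 0.015656 × 0.638 + 0.008 = 0.017989.
u_3 = 0.017989 × 0.638 + 0.008 = 0.019477.

Unemployment rate after three months ≈ 1.95%.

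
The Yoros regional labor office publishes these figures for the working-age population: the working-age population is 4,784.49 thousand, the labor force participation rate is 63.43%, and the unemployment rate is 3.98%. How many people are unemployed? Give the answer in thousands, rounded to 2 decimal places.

About 120.79 thousand are unemployed.

Labor force = 0.6343 × 4,784.49 = 3,034.80 thousand.
Unemployed = 0.0398 × 3,034.80 ≈ 120.79 thousand.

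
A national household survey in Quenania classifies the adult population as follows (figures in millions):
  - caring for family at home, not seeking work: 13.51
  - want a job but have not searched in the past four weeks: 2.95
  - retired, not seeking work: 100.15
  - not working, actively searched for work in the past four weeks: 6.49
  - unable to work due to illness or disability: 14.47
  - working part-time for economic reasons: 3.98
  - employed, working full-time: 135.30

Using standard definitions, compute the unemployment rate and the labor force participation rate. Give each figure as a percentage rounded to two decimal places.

Employed = 3.98 + 135.30 = 139.28 million (anyone who worked, including part-time for economic reasons, counts as employed).
Unemployed = 6.49 million.
Labor force = 139.28 + 6.49 = 145.77 million.
Not in labor force = 13.51 + 2.95 + 100.15 + 14.47 = 131.08 million (those not working and not actively searching are outside the labor force — including those who want a job but have given up searching).
Civilian working-age population = 145.77 + 131.08 = 276.85 million.
Unemployment rate = 6.49 / 145.77 = 4.45%.
Labor force participation rate = 145.77 / 276.85 = 52.65%.

Unemployment rate ≈ 4.45%; labor force participation rate ≈ 52.65%.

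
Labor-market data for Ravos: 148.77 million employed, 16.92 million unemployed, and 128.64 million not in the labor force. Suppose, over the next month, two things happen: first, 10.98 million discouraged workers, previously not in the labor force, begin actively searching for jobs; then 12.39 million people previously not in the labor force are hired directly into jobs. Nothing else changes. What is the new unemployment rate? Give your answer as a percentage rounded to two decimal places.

New unemployment rate ≈ 14.76%.

Initially, labor force = 148.77 + 16.92 = 165.69 million, so u = 16.92/165.69 = 10.21%.
After the first change, unemployed and labor force both rise by 10.98 → E = 148.77, U = 27.90, labor force = 176.67 million.
After the second change, employed and labor force both rise by 12.39; unemployed unchanged → E = 161.16, U = 27.90, labor force = 189.06 million.
New unemployment rate = 27.90 / 189.06 = 14.76%.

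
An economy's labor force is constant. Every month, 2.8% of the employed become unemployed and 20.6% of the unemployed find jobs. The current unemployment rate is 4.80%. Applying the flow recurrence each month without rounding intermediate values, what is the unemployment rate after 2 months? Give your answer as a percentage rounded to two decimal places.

Unemployment rate after two months ≈ 7.76%.

With a fixed labor force, u_{t+1} = u_t + s·(1−u_t) − f·u_t = u_t·(1−s−f) + s.
Here 1−s−f = 0.766 and s = 0.028.
u_1 = 0.048000 × 0.766 + 0.028 = 0.064768.
u_2 = 0.064768 × 0.766 + 0.028 = 0.077612.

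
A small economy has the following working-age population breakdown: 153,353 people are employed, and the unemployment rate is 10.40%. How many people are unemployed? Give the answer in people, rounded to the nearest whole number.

Let U be the number unemployed. The labor force is E + U, and U/(E+U) = 0.1040.
So U = 0.1040 × 153,353 / (1 − 0.1040) = 15948.71 / 0.8960 ≈ 17,800.

About 17,800 are unemployed.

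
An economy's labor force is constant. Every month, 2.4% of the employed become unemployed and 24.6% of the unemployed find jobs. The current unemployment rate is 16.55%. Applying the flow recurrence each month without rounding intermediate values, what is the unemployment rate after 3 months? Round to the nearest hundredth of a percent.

With a fixed labor force, u_{t+1} = u_t + s·(1−u_t) − f·u_t = u_t·(1−s−f) + s.
Here 1−s−f = 0.730 and s = 0.024.
u_1 = 0.165500 × 0.730 + 0.024 = 0.144815.
u_2 = 0.144815 × 0.730 + 0.024 = 0.129715.
u_3 = 0.129715 × 0.730 + 0.024 = 0.118692.

Unemployment rate after three months ≈ 11.87%.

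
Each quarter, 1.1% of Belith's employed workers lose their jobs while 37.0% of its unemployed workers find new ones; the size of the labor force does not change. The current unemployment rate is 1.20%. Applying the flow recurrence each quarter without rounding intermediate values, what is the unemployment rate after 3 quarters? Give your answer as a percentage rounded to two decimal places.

Unemployment rate after three quarters ≈ 2.49%.

With a fixed labor force, u_{t+1} = u_t + s·(1−u_t) − f·u_t = u_t·(1−s−f) + s.
Here 1−s−f = 0.619 and s = 0.011.
u_1 = 0.012000 × 0.619 + 0.011 = 0.018428.
u_2 = 0.018428 × 0.619 + 0.011 = 0.022407.
u_3 = 0.022407 × 0.619 + 0.011 = 0.024870.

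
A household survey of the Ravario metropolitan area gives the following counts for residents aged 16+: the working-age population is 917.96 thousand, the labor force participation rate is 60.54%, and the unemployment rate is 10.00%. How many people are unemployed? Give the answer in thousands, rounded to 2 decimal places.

Labor force = 0.6054 × 917.96 = 555.73 thousand.
Unemployed = 0.1000 × 555.73 ≈ 55.57 thousand.

About 55.57 thousand are unemployed.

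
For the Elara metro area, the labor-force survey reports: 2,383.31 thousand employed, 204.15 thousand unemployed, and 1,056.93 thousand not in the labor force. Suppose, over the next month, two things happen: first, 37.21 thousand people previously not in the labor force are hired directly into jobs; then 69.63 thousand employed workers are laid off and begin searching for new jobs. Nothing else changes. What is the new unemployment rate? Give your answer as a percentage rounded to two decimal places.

New unemployment rate ≈ 10.43%.

Initially, labor force = 2,383.31 + 204.15 = 2,587.46 thousand, so u = 204.15/2,587.46 = 7.89%.
After the first change, employed and labor force both rise by 37.21; unemployed unchanged → E = 2,420.52, U = 204.15, labor force = 2,624.67 thousand.
After the second change, employed falls and unemployed rises by 69.63; labor force unchanged → E = 2,350.89, U = 273.78, labor force = 2,624.67 thousand.
New unemployment rate = 273.78 / 2,624.67 = 10.43%.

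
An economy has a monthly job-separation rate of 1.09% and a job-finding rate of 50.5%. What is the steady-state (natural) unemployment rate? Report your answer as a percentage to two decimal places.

At steady state the flows balance: s·E = f·U, so U/(E+U) = s/(s+f).
u* = 1.09 / (1.09 + 50.5) = 1.09 / 51.59 = 2.11%.

Steady-state unemployment rate ≈ 2.11%.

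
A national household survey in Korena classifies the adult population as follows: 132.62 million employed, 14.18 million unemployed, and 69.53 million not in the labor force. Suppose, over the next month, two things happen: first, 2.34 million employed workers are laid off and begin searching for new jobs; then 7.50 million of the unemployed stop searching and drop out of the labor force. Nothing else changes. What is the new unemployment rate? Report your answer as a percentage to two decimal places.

New unemployment rate ≈ 6.48%.

Initially, labor force = 132.62 + 14.18 = 146.80 million, so u = 14.18/146.80 = 9.66%.
After the first change, employed falls and unemployed rises by 2.34; labor force unchanged → E = 130.28, U = 16.52, labor force = 146.80 million.
After the second change, unemployed and labor force both fall by 7.50 → E = 130.28, U = 9.02, labor force = 139.30 million.
New unemployment rate = 9.02 / 139.30 = 6.48%.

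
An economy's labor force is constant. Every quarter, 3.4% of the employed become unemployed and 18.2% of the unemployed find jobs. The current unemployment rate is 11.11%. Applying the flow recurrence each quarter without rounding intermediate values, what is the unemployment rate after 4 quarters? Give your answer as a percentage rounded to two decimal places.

With a fixed labor force, u_{t+1} = u_t + s·(1−u_t) − f·u_t = u_t·(1−s−f) + s.
Here 1−s−f = 0.784 and s = 0.034.
u_1 = 0.111100 × 0.784 + 0.034 = 0.121102.
u_2 = 0.121102 × 0.784 + 0.034 = 0.128944.
u_3 = 0.128944 × 0.784 + 0.034 = 0.135092.
u_4 = 0.135092 × 0.784 + 0.034 = 0.139912.

Unemployment rate after four quarters ≈ 13.99%.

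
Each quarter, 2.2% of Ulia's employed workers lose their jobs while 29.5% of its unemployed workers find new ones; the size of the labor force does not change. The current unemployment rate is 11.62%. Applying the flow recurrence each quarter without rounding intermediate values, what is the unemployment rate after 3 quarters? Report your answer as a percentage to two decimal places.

With a fixed labor force, u_{t+1} = u_t + s·(1−u_t) − f·u_t = u_t·(1−s−f) + s.
Here 1−s−f = 0.683 and s = 0.022.
u_1 = 0.116200 × 0.683 + 0.022 = 0.101365.
u_2 = 0.101365 × 0.683 + 0.022 = 0.091232.
u_3 = 0.091232 × 0.683 + 0.022 = 0.084311.

Unemployment rate after three quarters ≈ 8.43%.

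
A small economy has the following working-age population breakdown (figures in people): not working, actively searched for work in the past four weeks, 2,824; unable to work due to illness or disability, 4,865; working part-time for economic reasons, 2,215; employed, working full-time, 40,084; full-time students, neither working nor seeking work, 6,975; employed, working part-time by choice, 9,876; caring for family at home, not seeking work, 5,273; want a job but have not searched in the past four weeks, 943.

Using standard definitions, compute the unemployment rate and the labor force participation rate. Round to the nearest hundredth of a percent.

Unemployment rate ≈ 5.13%; labor force participation rate ≈ 75.28%.

Employed = 2,215 + 40,084 + 9,876 = 52,175 (anyone who worked, including part-time for economic reasons, counts as employed).
Unemployed = 2,824.
Labor force = 52,175 + 2,824 = 54,999.
Not in labor force = 4,865 + 6,975 + 5,273 + 943 = 18,056 (those not working and not actively searching are outside the labor force — including those who want a job but have given up searching).
Civilian working-age population = 54,999 + 18,056 = 73,055.
Unemployment rate = 2,824 / 54,999 = 5.13%.
Labor force participation rate = 54,999 / 73,055 = 75.28%.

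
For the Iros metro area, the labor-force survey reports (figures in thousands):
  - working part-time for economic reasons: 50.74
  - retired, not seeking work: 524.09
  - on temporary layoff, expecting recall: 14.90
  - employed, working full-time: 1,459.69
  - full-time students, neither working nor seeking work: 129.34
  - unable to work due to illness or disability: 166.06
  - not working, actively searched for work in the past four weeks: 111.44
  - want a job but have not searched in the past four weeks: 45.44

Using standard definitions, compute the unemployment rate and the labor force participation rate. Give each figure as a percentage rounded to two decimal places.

Unemployment rate ≈ 7.72%; labor force participation rate ≈ 65.43%.

Employed = 50.74 + 1,459.69 = 1,510.43 thousand (anyone who worked, including part-time for economic reasons, counts as employed).
Unemployed = 14.90 + 111.44 = 126.34 thousand (jobless and actively searching, or on temporary layoff).
Labor force = 1,510.43 + 126.34 = 1,636.77 thousand.
Not in labor force = 524.09 + 129.34 + 166.06 + 45.44 = 864.93 thousand (those not working and not actively searching are outside the labor force — including those who want a job but have given up searching).
Civilian working-age population = 1,636.77 + 864.93 = 2,501.70 thousand.
Unemployment rate = 126.34 / 1,636.77 = 7.72%.
Labor force participation rate = 1,636.77 / 2,501.70 = 65.43%.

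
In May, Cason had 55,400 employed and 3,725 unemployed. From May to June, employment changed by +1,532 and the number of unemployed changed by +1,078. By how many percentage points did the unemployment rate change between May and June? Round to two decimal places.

May: labor force = 55,400 + 3,725 = 59,125; u = 3,725/59,125 = 6.30%.
June: labor force = 56,932 + 4,803 = 61,735; u = 4,803/61,735 = 7.78%.
Change = 7.78% − 6.30% = +1.48 pp.

The unemployment rate changed by +1.48 percentage points.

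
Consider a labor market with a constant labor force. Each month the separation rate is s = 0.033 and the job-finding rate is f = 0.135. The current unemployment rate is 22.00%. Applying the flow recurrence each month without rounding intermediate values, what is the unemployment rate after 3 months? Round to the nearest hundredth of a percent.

With a fixed labor force, u_{t+1} = u_t + s·(1−u_t) − f·u_t = u_t·(1−s−f) + s.
Here 1−s−f = 0.832 and s = 0.033.
u_1 = 0.220000 × 0.832 + 0.033 = 0.216040.
u_2 = 0.216040 × 0.832 + 0.033 = 0.212745.
u_3 = 0.212745 × 0.832 + 0.033 = 0.210004.

Unemployment rate after three months ≈ 21.00%.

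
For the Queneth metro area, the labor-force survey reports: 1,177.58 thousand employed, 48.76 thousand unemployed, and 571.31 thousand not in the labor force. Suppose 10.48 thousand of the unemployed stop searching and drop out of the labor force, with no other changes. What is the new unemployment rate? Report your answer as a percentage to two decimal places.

Initially, labor force = 1,177.58 + 48.76 = 1,226.34 thousand, so u = 48.76/1,226.34 = 3.98%.
After the change, unemployed and labor force both fall by 10.48 → E = 1,177.58, U = 38.28, labor force = 1,215.86 thousand.
New unemployment rate = 38.28 / 1,215.86 = 3.15%.

New unemployment rate ≈ 3.15%.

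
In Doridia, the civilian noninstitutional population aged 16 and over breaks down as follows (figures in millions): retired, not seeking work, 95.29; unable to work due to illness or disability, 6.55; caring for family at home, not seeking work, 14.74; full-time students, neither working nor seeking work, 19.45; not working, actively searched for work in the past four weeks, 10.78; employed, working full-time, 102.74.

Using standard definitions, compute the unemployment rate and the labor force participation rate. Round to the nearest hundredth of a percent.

Unemployment rate ≈ 9.50%; labor force participation rate ≈ 45.49%.

Employed = 102.74 million.
Unemployed = 10.78 million.
Labor force = 102.74 + 10.78 = 113.52 million.
Not in labor force = 95.29 + 6.55 + 14.74 + 19.45 = 136.03 million (those not working and not actively searching are outside the labor force).
Civilian working-age population = 113.52 + 136.03 = 249.55 million.
Unemployment rate = 10.78 / 113.52 = 9.50%.
Labor force participation rate = 113.52 / 249.55 = 45.49%.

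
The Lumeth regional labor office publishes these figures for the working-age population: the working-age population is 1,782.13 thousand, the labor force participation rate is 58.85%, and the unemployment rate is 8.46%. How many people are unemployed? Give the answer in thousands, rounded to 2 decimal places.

Labor force = 0.5885 × 1,782.13 = 1,048.78 thousand.
Unemployed = 0.0846 × 1,048.78 ≈ 88.73 thousand.

About 88.73 thousand are unemployed.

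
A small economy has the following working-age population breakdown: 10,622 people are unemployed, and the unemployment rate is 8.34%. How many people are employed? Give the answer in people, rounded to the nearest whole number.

Labor force = U / u = 10,622 / 0.0834 ≈ 127,362.
Employed = labor force − unemployed = 127,362 − 10,622 = 116,740.

About 116,740 are employed.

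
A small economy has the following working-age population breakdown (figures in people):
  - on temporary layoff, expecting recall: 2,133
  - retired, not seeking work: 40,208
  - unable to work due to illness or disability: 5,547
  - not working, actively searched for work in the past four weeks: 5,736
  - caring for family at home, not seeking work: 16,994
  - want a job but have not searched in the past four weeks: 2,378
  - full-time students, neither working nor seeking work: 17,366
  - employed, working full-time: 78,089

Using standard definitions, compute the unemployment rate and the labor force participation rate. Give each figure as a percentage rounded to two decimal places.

Unemployment rate ≈ 9.15%; labor force participation rate ≈ 51.03%.

Employed = 78,089.
Unemployed = 2,133 + 5,736 = 7,869 (jobless and actively searching, or on temporary layoff).
Labor force = 78,089 + 7,869 = 85,958.
Not in labor force = 40,208 + 5,547 + 16,994 + 2,378 + 17,366 = 82,493 (those not working and not actively searching are outside the labor force — including those who want a job but have given up searching).
Civilian working-age population = 85,958 + 82,493 = 168,451.
Unemployment rate = 7,869 / 85,958 = 9.15%.
Labor force participation rate = 85,958 / 168,451 = 51.03%.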